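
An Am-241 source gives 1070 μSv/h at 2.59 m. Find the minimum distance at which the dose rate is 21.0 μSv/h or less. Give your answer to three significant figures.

Since intensity falls as 1/r², d₂ = d₁·√(I₁/I₂).
I₁/I₂ = 1070/21.0 = 50.95, so d₂ = 2.59 × √50.95 = 18.49 m.

18.5 m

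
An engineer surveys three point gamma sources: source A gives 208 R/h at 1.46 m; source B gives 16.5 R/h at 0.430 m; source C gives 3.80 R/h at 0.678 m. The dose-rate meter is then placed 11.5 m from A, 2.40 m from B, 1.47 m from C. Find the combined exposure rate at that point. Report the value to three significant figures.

Each source contributes Iᵢ·(dᵢ/rᵢ)²; contributions add.
A: 208 × (1.46/11.5)² = 3.353 R/h
B: 16.5 × (0.430/2.40)² = 0.5297 R/h
C: 3.80 × (0.678/1.47)² = 0.8084 R/h
Total = 3.353 + 0.5297 + 0.8084 = 4.691 R/h.

4.69 R/h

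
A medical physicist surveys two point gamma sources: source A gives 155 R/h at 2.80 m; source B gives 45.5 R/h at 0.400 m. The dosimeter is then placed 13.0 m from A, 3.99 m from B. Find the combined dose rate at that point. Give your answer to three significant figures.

Each source contributes Iᵢ·(dᵢ/rᵢ)²; contributions add.
A: 155 × (2.80/13.0)² = 7.191 R/h
B: 45.5 × (0.400/3.99)² = 0.4573 R/h
Total = 7.191 + 0.4573 = 7.648 R/h.

7.65 R/h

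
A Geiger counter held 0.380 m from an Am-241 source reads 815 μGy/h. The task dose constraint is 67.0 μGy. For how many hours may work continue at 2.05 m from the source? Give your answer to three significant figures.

2.39 h

Since intensity falls as 1/r², rate at 2.05 m:
815 × (0.380/2.05)² = 815 × 0.03436 = 28.00 μGy/h.
Stay time = 67.0 μGy ÷ 28.00 μGy/h = 2.393 h.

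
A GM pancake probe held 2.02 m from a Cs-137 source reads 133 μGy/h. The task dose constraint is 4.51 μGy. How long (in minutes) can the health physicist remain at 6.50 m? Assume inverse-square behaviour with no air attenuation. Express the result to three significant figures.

21.1 min

By the inverse-square law, rate at 6.50 m:
(2.02/6.50)² = 0.09658, so 133 × 0.09658 = 12.85 μGy/h.
Stay time = 4.51 μGy ÷ 12.85 μGy/h = 0.3510 h = 21.06 min.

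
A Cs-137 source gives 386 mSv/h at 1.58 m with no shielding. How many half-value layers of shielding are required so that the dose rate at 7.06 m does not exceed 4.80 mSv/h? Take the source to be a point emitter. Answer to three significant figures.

At 7.06 m, distance alone gives 386 × (1.58/7.06)² = 386 × 0.05008 = 19.33 mSv/h.
Further attenuation needed: 19.33/4.80 = 4.027.
n = log₂(4.027) = 2.010 half-value layers.

2.01 half-value layers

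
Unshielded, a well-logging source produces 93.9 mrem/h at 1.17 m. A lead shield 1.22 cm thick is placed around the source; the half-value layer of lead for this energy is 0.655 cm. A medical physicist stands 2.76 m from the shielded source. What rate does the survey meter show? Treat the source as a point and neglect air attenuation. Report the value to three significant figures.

4.64 mrem/h

Distance alone: (1.17/2.76)² = 0.1797, so 93.9 × 0.1797 = 16.87 mrem/h.
Shield: 1.22/0.655 = 1.863 half-value layers → attenuation 2^(−1.863) = 0.2749.
Combined: 16.87 × 0.2749 = 4.638 mrem/h.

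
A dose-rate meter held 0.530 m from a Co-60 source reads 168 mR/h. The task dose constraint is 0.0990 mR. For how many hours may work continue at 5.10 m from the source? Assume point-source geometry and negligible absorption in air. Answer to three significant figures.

Intensity scales as (d₁/d₂)², so rate at 5.10 m:
168 × (0.530/5.10)² = 168 × 0.01080 = 1.814 mR/h.
Stay time = 0.0990 mR ÷ 1.814 mR/h = 0.05458 h.

0.0546 h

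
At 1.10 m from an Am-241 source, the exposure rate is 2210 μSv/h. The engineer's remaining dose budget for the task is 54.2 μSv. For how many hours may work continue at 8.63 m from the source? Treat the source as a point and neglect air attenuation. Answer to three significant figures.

Intensity scales as (d₁/d₂)², so rate at 8.63 m:
2210 × (1.10/8.63)² = 2210 × 0.01625 = 35.91 μSv/h.
Stay time = 54.2 μSv ÷ 35.91 μSv/h = 1.509 h.

1.51 h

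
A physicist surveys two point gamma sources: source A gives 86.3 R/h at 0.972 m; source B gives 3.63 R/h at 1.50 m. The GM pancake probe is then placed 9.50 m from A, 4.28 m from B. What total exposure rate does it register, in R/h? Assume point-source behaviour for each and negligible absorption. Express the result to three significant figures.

1.35 R/h

By superposition, sum each source's inverse-square contribution:
A: 86.3 × (0.972/9.50)² = 0.9034 R/h
B: 3.63 × (1.50/4.28)² = 0.4459 R/h
Total = 0.9034 + 0.4459 = 1.349 R/h.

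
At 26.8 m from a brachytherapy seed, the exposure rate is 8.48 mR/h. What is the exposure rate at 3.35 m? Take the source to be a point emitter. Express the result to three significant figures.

Intensity scales as (d₁/d₂)², so the rate at 3.35 m is
8.48 × (26.8/3.35)² = 8.48 × 64.00 = 542.7 mR/h.

543 mR/h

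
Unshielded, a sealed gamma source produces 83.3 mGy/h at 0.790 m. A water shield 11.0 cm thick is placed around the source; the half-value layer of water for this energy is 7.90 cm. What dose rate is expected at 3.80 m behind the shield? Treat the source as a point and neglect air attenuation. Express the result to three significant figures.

1.37 mGy/h

Distance alone: (0.790/3.80)² = 0.04322, so 83.3 × 0.04322 = 3.600 mGy/h.
Shield: 11.0/7.90 = 1.392 half-value layers → attenuation 2^(−1.392) = 0.3810.
Combined: 3.600 × 0.3810 = 1.372 mGy/h.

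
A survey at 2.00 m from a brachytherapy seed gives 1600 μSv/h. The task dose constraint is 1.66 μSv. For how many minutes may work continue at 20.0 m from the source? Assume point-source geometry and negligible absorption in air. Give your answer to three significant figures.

By the inverse-square law, rate at 20.0 m:
1600 × (2.00/20.0)² = 1600 × 0.01000 = 16.00 μSv/h.
Stay time = 1.66 μSv ÷ 16.00 μSv/h = 0.1037 h = 6.222 min.

6.22 min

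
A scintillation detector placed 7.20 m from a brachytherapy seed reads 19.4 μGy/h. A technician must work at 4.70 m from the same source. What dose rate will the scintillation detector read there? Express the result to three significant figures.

By the inverse-square law, scaling from 7.20 m to 4.70 m:
19.4 × (7.20/4.70)² = 19.4 × 2.347 = 45.53 μGy/h.

45.5 μGy/h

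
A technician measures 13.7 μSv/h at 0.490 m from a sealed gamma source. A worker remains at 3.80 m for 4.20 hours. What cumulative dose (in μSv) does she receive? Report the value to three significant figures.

0.957 μSv

Applying the 1/r² law, rate at 3.80 m:
13.7 × (0.490/3.80)² = 13.7 × 0.01663 = 0.2278 μSv/h.
Dose = rate × time = 0.2278 μSv/h × 4.200 h = 0.9568 μSv.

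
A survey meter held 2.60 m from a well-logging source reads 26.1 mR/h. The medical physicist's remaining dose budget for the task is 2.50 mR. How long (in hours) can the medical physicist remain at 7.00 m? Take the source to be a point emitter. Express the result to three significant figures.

0.694 h

Intensity scales as (d₁/d₂)², so rate at 7.00 m:
(2.60/7.00)² = 0.1380, so 26.1 × 0.1380 = 3.602 mR/h.
Stay time = 2.50 mR ÷ 3.602 mR/h = 0.6941 h.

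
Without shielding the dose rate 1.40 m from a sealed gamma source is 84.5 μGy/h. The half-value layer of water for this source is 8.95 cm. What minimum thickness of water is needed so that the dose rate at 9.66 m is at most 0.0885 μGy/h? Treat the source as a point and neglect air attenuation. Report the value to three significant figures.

At 9.66 m, distance alone gives 84.5 × (1.40/9.66)² = 84.5 × 0.02100 = 1.775 μGy/h.
Further attenuation needed: 1.775/0.0885 = 20.06.
n = log₂(20.06) = 4.326 half-value layers.
Thickness = 4.326 × 8.95 cm = 38.72 cm.

38.7 cm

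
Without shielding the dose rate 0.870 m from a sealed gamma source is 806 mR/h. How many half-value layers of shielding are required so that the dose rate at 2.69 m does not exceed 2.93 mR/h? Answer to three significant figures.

At 2.69 m, distance alone gives 806 × (0.870/2.69)² = 806 × 0.1046 = 84.31 mR/h.
Further attenuation needed: 84.31/2.93 = 28.77.
n = log₂(28.77) = 4.846 half-value layers.

4.85 half-value layers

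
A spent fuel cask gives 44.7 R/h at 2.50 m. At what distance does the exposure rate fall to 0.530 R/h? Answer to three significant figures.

Intensity scales as (d₁/d₂)², so d₂ = d₁·√(I₁/I₂).
I₁/I₂ = 44.7/0.530 = 84.34, so d₂ = 2.50 × √84.34 = 22.96 m.

23.0 m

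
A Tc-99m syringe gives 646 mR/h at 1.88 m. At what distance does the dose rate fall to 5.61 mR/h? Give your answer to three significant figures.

By the inverse-square law, d₂ = d₁·√(I₁/I₂).
I₁/I₂ = 646/5.61 = 115.2, so d₂ = 1.88 × √115.2 = 20.18 m.

20.2 m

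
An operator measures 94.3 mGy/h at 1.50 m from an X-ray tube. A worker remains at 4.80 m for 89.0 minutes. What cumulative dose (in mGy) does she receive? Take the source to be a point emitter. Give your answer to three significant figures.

Intensity scales as (d₁/d₂)², so rate at 4.80 m:
94.3 × (1.50/4.80)² = 94.3 × 0.09766 = 9.209 mGy/h.
Dose = rate × time = 9.209 mGy/h × 1.483 h = 13.66 mGy.

13.7 mGy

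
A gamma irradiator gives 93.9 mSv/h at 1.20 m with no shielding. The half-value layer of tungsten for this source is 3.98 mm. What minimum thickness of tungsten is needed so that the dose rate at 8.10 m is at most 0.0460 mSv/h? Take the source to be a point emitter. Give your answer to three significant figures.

At 8.10 m, distance alone gives 93.9 × (1.20/8.10)² = 93.9 × 0.02195 = 2.061 mSv/h.
Further attenuation needed: 2.061/0.0460 = 44.80.
n = log₂(44.80) = 5.485 half-value layers.
Thickness = 5.485 × 3.98 mm = 21.83 mm.

21.8 mm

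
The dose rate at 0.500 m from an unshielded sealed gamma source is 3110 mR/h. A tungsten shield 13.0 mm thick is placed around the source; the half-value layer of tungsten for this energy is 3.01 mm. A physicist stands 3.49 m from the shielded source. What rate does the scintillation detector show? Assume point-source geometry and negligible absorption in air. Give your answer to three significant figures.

Distance alone: 3110 × (0.500/3.49)² = 3110 × 0.02053 = 63.85 mR/h.
Shield: 13.0/3.01 = 4.319 half-value layers → attenuation 2^(−4.319) = 0.05010.
Combined: 63.85 × 0.05010 = 3.199 mR/h.

3.20 mR/h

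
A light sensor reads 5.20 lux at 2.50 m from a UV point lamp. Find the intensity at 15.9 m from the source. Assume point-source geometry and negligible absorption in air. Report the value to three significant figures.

0.129 lux

Using I₁d₁² = I₂d₂², the rate at 15.9 m is
5.20 × (2.50/15.9)² = 5.20 × 0.02472 = 0.1285 lux.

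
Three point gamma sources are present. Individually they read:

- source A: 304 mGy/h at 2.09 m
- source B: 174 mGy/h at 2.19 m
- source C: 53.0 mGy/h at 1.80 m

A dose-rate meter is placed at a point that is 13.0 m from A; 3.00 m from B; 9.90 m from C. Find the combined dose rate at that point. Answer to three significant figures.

Each source contributes Iᵢ·(dᵢ/rᵢ)²; contributions add.
A: 304 × (2.09/13.0)² = 7.857 mGy/h
B: 174 × (2.19/3.00)² = 92.72 mGy/h
C: 53.0 × (1.80/9.90)² = 1.752 mGy/h
Total = 7.857 + 92.72 + 1.752 = 102.3 mGy/h.

102 mGy/h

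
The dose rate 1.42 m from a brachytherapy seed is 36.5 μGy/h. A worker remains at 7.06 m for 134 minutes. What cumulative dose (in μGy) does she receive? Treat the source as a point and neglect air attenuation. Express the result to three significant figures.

By the inverse-square law, rate at 7.06 m:
(1.42/7.06)² = 0.04045, so 36.5 × 0.04045 = 1.476 μGy/h.
Dose = rate × time = 1.476 μGy/h × 2.233 h = 3.296 μGy.

3.30 μGy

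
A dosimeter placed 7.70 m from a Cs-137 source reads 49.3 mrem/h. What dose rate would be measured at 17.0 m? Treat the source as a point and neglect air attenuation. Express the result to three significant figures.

10.1 mrem/h

Using I₁d₁² = I₂d₂², scaling from 7.70 m to 17.0 m:
49.3 × (7.70/17.0)² = 49.3 × 0.2052 = 10.12 mrem/h.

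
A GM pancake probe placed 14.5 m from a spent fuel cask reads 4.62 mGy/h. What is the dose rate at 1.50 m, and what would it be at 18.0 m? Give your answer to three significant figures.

432 mGy/h; 3.00 mGy/h

Applying the 1/r² law,
At 1.50 m: (14.5/1.50)² = 93.44, so 4.62 × 93.44 = 431.7 mGy/h
At 18.0 m: (1.50/18.0)² = 0.006944, so 431.7 × 0.006944 = 2.998 mGy/h.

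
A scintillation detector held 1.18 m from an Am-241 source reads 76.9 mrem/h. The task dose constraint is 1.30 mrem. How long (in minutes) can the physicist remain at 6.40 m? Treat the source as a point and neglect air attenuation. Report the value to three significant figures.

Intensity scales as (d₁/d₂)², so rate at 6.40 m:
76.9 × (1.18/6.40)² = 76.9 × 0.03399 = 2.614 mrem/h.
Stay time = 1.30 mrem ÷ 2.614 mrem/h = 0.4973 h = 29.84 min.

29.8 min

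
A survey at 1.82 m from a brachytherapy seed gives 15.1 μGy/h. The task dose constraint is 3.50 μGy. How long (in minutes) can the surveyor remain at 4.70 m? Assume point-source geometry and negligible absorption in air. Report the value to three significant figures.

92.7 min

Since intensity falls as 1/r², rate at 4.70 m:
15.1 × (1.82/4.70)² = 15.1 × 0.1500 = 2.265 μGy/h.
Stay time = 3.50 μGy ÷ 2.265 μGy/h = 1.545 h = 92.70 min.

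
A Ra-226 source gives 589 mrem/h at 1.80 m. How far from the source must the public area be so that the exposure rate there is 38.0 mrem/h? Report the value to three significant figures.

7.09 m

Since intensity falls as 1/r², d₂ = d₁·√(I₁/I₂).
I₁/I₂ = 589/38.0 = 15.50, so d₂ = 1.80 × √15.50 = 7.087 m.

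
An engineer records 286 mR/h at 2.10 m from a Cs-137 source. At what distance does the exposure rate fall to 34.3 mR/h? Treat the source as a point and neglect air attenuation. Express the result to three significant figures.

6.06 m

By the inverse-square law, d₂ = d₁·√(I₁/I₂).
I₁/I₂ = 286/34.3 = 8.338, so d₂ = 2.10 × √8.338 = 6.064 m.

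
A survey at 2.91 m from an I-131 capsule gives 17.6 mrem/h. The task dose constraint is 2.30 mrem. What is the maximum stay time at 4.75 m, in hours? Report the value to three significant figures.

0.348 h

By the inverse-square law, rate at 4.75 m:
(2.91/4.75)² = 0.3753, so 17.6 × 0.3753 = 6.605 mrem/h.
Stay time = 2.30 mrem ÷ 6.605 mrem/h = 0.3482 h.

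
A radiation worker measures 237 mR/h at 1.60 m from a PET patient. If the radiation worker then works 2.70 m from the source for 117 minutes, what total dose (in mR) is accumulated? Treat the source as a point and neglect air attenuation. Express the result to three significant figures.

Using I₁d₁² = I₂d₂², rate at 2.70 m:
(1.60/2.70)² = 0.3512, so 237 × 0.3512 = 83.23 mR/h.
Dose = rate × time = 83.23 mR/h × 1.950 h = 162.3 mR.

162 mR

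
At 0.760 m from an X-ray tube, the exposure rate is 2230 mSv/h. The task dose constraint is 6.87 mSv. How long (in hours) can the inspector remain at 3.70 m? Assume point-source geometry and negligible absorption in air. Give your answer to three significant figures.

0.0730 h

Applying the 1/r² law, rate at 3.70 m:
(0.760/3.70)² = 0.04219, so 2230 × 0.04219 = 94.08 mSv/h.
Stay time = 6.87 mSv ÷ 94.08 mSv/h = 0.07302 h.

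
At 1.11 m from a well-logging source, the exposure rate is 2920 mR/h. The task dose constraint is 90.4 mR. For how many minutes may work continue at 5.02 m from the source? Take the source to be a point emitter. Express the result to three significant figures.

38.0 min

Applying the 1/r² law, rate at 5.02 m:
(1.11/5.02)² = 0.04889, so 2920 × 0.04889 = 142.8 mR/h.
Stay time = 90.4 mR ÷ 142.8 mR/h = 0.6331 h = 37.99 min.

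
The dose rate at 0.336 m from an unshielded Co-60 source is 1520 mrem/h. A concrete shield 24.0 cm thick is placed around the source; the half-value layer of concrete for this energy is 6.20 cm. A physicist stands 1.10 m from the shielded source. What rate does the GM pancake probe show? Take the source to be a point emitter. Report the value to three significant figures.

9.69 mrem/h

Distance alone: (0.336/1.10)² = 0.09330, so 1520 × 0.09330 = 141.8 mrem/h.
Shield: 24.0/6.20 = 3.871 half-value layers → attenuation 2^(−3.871) = 0.06835.
Combined: 141.8 × 0.06835 = 9.692 mrem/h.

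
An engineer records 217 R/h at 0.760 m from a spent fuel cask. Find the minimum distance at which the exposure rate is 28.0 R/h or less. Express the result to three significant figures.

2.12 m

Using I₁d₁² = I₂d₂², d₂ = d₁·√(I₁/I₂).
I₁/I₂ = 217/28.0 = 7.750, so d₂ = 0.760 × √7.750 = 2.116 m.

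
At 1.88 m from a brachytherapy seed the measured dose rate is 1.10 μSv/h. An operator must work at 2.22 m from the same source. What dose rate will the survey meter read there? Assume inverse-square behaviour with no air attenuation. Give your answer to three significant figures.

Applying the 1/r² law, scaling from 1.88 m to 2.22 m:
(1.88/2.22)² = 0.7171, so 1.10 × 0.7171 = 0.7888 μSv/h.

0.789 μSv/h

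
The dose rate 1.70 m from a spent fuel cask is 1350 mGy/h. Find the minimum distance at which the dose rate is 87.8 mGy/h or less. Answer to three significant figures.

Since intensity falls as 1/r², d₂ = d₁·√(I₁/I₂).
I₁/I₂ = 1350/87.8 = 15.38, so d₂ = 1.70 × √15.38 = 6.667 m.

6.67 m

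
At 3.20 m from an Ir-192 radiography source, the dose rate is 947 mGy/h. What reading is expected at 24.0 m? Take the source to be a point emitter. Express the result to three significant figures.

By the inverse-square law, the rate at 24.0 m is
947 × (3.20/24.0)² = 947 × 0.01778 = 16.84 mGy/h.

16.8 mGy/h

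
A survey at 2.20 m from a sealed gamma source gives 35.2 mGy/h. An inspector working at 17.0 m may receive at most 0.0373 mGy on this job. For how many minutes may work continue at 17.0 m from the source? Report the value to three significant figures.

3.80 min

Applying the 1/r² law, rate at 17.0 m:
(2.20/17.0)² = 0.01675, so 35.2 × 0.01675 = 0.5896 mGy/h.
Stay time = 0.0373 mGy ÷ 0.5896 mGy/h = 0.06326 h = 3.796 min.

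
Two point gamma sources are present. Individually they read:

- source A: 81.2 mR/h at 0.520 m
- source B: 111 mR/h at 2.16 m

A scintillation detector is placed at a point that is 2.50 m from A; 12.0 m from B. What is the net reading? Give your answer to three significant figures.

7.11 mR/h

Each source contributes Iᵢ·(dᵢ/rᵢ)²; contributions add.
A: 81.2 × (0.520/2.50)² = 3.513 mR/h
B: 111 × (2.16/12.0)² = 3.596 mR/h
Total = 3.513 + 3.596 = 7.109 mR/h.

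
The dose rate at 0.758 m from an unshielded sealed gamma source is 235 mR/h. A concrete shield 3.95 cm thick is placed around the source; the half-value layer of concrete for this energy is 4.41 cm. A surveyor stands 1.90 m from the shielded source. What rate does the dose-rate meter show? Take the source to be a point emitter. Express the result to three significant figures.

Distance alone: (0.758/1.90)² = 0.1592, so 235 × 0.1592 = 37.41 mR/h.
Shield: 3.95/4.41 = 0.8957 half-value layers → attenuation 2^(−0.8957) = 0.5375.
Combined: 37.41 × 0.5375 = 20.11 mR/h.

20.1 mR/h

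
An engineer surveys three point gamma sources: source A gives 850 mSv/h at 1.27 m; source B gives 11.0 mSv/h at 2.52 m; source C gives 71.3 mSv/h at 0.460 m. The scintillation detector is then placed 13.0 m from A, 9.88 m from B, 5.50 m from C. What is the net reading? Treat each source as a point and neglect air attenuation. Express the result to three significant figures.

9.33 mSv/h

By superposition, sum each source's inverse-square contribution:
A: 850 × (1.27/13.0)² = 8.112 mSv/h
B: 11.0 × (2.52/9.88)² = 0.7156 mSv/h
C: 71.3 × (0.460/5.50)² = 0.4987 mSv/h
Total = 8.112 + 0.7156 + 0.4987 = 9.326 mSv/h.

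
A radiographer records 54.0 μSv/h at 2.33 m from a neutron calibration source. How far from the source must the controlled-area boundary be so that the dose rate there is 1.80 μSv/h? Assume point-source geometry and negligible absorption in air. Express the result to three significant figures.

Intensity scales as (d₁/d₂)², so d₂ = d₁·√(I₁/I₂).
I₁/I₂ = 54.0/1.80 = 30.00, so d₂ = 2.33 × √30.00 = 12.76 m.

12.8 m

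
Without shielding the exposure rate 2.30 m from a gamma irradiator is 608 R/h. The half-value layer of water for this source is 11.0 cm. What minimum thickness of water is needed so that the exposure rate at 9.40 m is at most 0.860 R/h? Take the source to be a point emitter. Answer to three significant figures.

At 9.40 m, distance alone gives 608 × (2.30/9.40)² = 608 × 0.05987 = 36.40 R/h.
Further attenuation needed: 36.40/0.860 = 42.33.
n = log₂(42.33) = 5.404 half-value layers.
Thickness = 5.404 × 11.0 cm = 59.44 cm.

59.4 cm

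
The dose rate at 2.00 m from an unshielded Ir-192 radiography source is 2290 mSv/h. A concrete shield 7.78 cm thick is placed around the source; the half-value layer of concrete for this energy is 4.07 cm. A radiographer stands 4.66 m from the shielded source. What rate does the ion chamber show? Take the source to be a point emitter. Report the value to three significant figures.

112 mSv/h

Distance alone: (2.00/4.66)² = 0.1842, so 2290 × 0.1842 = 421.8 mSv/h.
Shield: 7.78/4.07 = 1.912 half-value layers → attenuation 2^(−1.912) = 0.2657.
Combined: 421.8 × 0.2657 = 112.1 mSv/h.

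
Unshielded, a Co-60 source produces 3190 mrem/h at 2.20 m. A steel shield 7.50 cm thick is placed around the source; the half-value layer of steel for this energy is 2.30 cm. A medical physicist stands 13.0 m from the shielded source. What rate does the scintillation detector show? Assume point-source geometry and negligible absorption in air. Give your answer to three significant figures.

Distance alone: 3190 × (2.20/13.0)² = 3190 × 0.02864 = 91.36 mrem/h.
Shield: 7.50/2.30 = 3.261 half-value layers → attenuation 2^(−3.261) = 0.1043.
Combined: 91.36 × 0.1043 = 9.529 mrem/h.

9.53 mrem/h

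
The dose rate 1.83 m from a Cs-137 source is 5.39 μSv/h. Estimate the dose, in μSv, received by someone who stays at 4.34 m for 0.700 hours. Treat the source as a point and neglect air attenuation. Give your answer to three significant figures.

Intensity scales as (d₁/d₂)², so rate at 4.34 m:
(1.83/4.34)² = 0.1778, so 5.39 × 0.1778 = 0.9583 μSv/h.
Dose = rate × time = 0.9583 μSv/h × 0.7000 h = 0.6708 μSv.

0.671 μSv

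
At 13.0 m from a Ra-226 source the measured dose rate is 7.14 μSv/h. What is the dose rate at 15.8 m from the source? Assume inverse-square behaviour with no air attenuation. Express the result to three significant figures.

4.83 μSv/h

Intensity scales as (d₁/d₂)², so scaling from 13.0 m to 15.8 m:
7.14 × (13.0/15.8)² = 7.14 × 0.6770 = 4.834 μSv/h.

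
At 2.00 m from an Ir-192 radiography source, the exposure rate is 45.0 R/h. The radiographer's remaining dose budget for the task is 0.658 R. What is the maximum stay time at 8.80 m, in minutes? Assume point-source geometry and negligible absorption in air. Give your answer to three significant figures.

17.0 min

Using I₁d₁² = I₂d₂², rate at 8.80 m:
(2.00/8.80)² = 0.05165, so 45.0 × 0.05165 = 2.324 R/h.
Stay time = 0.658 R ÷ 2.324 R/h = 0.2831 h = 16.99 min.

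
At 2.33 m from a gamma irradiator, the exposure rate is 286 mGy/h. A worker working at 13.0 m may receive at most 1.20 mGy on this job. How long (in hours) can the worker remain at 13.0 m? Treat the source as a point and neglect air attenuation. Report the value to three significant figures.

0.131 h

Since intensity falls as 1/r², rate at 13.0 m:
286 × (2.33/13.0)² = 286 × 0.03212 = 9.186 mGy/h.
Stay time = 1.20 mGy ÷ 9.186 mGy/h = 0.1306 h.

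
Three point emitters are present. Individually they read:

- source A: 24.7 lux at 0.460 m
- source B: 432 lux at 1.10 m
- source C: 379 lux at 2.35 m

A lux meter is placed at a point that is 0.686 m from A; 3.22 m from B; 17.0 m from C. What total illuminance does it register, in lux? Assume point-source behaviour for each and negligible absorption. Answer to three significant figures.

68.8 lux

Each source contributes Iᵢ·(dᵢ/rᵢ)²; contributions add.
A: 24.7 × (0.460/0.686)² = 11.11 lux
B: 432 × (1.10/3.22)² = 50.41 lux
C: 379 × (2.35/17.0)² = 7.242 lux
Total = 11.11 + 50.41 + 7.242 = 68.76 lux.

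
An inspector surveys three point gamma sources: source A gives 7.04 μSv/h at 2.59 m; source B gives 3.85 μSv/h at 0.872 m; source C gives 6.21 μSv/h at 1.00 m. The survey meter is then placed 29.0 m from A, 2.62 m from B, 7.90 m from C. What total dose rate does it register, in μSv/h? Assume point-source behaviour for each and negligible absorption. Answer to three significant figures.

Each source contributes Iᵢ·(dᵢ/rᵢ)²; contributions add.
A: 7.04 × (2.59/29.0)² = 0.05615 μSv/h
B: 3.85 × (0.872/2.62)² = 0.4265 μSv/h
C: 6.21 × (1.00/7.90)² = 0.09950 μSv/h
Total = 0.05615 + 0.4265 + 0.09950 = 0.5821 μSv/h.

0.582 μSv/h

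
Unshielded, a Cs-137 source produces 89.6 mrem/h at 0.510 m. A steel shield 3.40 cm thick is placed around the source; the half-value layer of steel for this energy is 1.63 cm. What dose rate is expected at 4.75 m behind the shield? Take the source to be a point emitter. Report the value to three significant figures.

Distance alone: 89.6 × (0.510/4.75)² = 89.6 × 0.01153 = 1.033 mrem/h.
Shield: 3.40/1.63 = 2.086 half-value layers → attenuation 2^(−2.086) = 0.2355.
Combined: 1.033 × 0.2355 = 0.2433 mrem/h.

0.243 mrem/h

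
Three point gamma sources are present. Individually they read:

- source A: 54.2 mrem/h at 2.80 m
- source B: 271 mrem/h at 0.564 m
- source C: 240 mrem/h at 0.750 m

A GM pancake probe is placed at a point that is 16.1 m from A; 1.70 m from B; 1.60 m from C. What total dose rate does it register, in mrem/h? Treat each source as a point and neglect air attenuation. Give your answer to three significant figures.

By superposition, sum each source's inverse-square contribution:
A: 54.2 × (2.80/16.1)² = 1.639 mrem/h
B: 271 × (0.564/1.70)² = 29.83 mrem/h
C: 240 × (0.750/1.60)² = 52.73 mrem/h
Total = 1.639 + 29.83 + 52.73 = 84.20 mrem/h.

84.2 mrem/h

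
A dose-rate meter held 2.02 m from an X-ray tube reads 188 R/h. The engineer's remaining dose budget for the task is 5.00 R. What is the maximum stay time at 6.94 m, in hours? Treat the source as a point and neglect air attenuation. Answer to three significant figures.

Since intensity falls as 1/r², rate at 6.94 m:
188 × (2.02/6.94)² = 188 × 0.08472 = 15.93 R/h.
Stay time = 5.00 R ÷ 15.93 R/h = 0.3139 h.

0.314 h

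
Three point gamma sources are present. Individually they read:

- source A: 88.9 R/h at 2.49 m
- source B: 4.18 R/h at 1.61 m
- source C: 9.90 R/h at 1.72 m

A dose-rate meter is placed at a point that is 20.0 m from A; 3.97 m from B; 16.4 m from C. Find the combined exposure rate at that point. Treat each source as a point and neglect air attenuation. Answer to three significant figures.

2.17 R/h

By superposition, sum each source's inverse-square contribution:
A: 88.9 × (2.49/20.0)² = 1.378 R/h
B: 4.18 × (1.61/3.97)² = 0.6875 R/h
C: 9.90 × (1.72/16.4)² = 0.1089 R/h
Total = 1.378 + 0.6875 + 0.1089 = 2.174 R/h.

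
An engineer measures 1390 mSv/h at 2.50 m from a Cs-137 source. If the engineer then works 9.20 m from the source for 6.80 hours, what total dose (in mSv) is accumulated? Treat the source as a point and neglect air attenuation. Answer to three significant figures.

698 mSv

Using I₁d₁² = I₂d₂², rate at 9.20 m:
1390 × (2.50/9.20)² = 1390 × 0.07384 = 102.6 mSv/h.
Dose = rate × time = 102.6 mSv/h × 6.800 h = 697.7 mSv.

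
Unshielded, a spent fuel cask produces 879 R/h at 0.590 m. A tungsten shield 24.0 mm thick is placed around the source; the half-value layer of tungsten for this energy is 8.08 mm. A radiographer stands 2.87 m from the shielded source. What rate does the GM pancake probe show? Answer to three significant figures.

Distance alone: 879 × (0.590/2.87)² = 879 × 0.04226 = 37.15 R/h.
Shield: 24.0/8.08 = 2.970 half-value layers → attenuation 2^(−2.970) = 0.1276.
Combined: 37.15 × 0.1276 = 4.740 R/h.

4.74 R/h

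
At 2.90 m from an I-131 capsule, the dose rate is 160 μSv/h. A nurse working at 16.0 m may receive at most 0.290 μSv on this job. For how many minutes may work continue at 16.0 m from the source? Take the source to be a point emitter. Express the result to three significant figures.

3.31 min

Applying the 1/r² law, rate at 16.0 m:
(2.90/16.0)² = 0.03285, so 160 × 0.03285 = 5.256 μSv/h.
Stay time = 0.290 μSv ÷ 5.256 μSv/h = 0.05518 h = 3.311 min.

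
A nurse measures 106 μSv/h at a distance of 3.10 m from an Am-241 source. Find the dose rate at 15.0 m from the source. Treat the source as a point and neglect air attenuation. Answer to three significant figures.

Intensity scales as (d₁/d₂)², so the rate at 15.0 m is
(3.10/15.0)² = 0.04271, so 106 × 0.04271 = 4.527 μSv/h.

4.53 μSv/h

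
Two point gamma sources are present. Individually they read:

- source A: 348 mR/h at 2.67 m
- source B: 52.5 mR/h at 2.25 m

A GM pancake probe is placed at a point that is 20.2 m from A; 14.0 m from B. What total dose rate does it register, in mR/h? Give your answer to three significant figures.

7.44 mR/h

Each source contributes Iᵢ·(dᵢ/rᵢ)²; contributions add.
A: 348 × (2.67/20.2)² = 6.080 mR/h
B: 52.5 × (2.25/14.0)² = 1.356 mR/h
Total = 6.080 + 1.356 = 7.436 mR/h.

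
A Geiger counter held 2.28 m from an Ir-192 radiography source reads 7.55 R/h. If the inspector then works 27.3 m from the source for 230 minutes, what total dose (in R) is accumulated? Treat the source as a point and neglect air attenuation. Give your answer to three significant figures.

0.202 R

By the inverse-square law, rate at 27.3 m:
7.55 × (2.28/27.3)² = 7.55 × 0.006975 = 0.05266 R/h.
Dose = rate × time = 0.05266 R/h × 3.833 h = 0.2018 R.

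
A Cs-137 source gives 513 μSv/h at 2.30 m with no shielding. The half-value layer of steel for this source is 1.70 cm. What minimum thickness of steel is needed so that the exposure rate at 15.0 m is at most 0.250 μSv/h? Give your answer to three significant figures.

9.51 cm

At 15.0 m, distance alone gives (2.30/15.0)² = 0.02351, so 513 × 0.02351 = 12.06 μSv/h.
Further attenuation needed: 12.06/0.250 = 48.24.
n = log₂(48.24) = 5.592 half-value layers.
Thickness = 5.592 × 1.70 cm = 9.506 cm.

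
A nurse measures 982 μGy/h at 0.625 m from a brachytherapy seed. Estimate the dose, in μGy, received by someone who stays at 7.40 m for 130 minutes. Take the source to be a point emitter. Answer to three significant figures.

15.2 μGy

Since intensity falls as 1/r², rate at 7.40 m:
(0.625/7.40)² = 0.007133, so 982 × 0.007133 = 7.005 μGy/h.
Dose = rate × time = 7.005 μGy/h × 2.167 h = 15.18 μGy.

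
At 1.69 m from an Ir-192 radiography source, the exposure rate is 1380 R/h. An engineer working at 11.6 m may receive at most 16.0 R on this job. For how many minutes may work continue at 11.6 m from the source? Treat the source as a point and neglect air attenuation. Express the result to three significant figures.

32.8 min

Since intensity falls as 1/r², rate at 11.6 m:
1380 × (1.69/11.6)² = 1380 × 0.02123 = 29.30 R/h.
Stay time = 16.0 R ÷ 29.30 R/h = 0.5461 h = 32.77 min.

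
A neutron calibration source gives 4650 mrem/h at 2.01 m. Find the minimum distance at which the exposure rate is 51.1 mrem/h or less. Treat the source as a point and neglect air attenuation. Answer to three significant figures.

19.2 m

Intensity scales as (d₁/d₂)², so d₂ = d₁·√(I₁/I₂).
I₁/I₂ = 4650/51.1 = 91.00, so d₂ = 2.01 × √91.00 = 19.17 m.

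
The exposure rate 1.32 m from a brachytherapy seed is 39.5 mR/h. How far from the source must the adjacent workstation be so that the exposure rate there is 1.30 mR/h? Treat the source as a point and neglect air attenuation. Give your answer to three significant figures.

Applying the 1/r² law, d₂ = d₁·√(I₁/I₂).
I₁/I₂ = 39.5/1.30 = 30.38, so d₂ = 1.32 × √30.38 = 7.276 m.

7.28 m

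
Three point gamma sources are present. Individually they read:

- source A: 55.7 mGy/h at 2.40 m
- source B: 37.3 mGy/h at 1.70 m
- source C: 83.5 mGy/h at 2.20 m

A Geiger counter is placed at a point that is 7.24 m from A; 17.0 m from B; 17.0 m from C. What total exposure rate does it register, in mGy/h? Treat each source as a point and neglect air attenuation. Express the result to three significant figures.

By superposition, sum each source's inverse-square contribution:
A: 55.7 × (2.40/7.24)² = 6.121 mGy/h
B: 37.3 × (1.70/17.0)² = 0.3730 mGy/h
C: 83.5 × (2.20/17.0)² = 1.398 mGy/h
Total = 6.121 + 0.3730 + 1.398 = 7.892 mGy/h.

7.89 mGy/h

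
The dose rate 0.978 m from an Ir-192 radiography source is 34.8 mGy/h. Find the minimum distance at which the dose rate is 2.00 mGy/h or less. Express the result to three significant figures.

Intensity scales as (d₁/d₂)², so d₂ = d₁·√(I₁/I₂).
I₁/I₂ = 34.8/2.00 = 17.40, so d₂ = 0.978 × √17.40 = 4.080 m.

4.08 m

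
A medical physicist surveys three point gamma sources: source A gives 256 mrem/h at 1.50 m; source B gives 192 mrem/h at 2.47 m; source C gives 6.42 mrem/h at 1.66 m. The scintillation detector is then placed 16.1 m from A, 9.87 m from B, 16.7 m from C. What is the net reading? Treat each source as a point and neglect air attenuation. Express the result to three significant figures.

Each source contributes Iᵢ·(dᵢ/rᵢ)²; contributions add.
A: 256 × (1.50/16.1)² = 2.222 mrem/h
B: 192 × (2.47/9.87)² = 12.02 mrem/h
C: 6.42 × (1.66/16.7)² = 0.06343 mrem/h
Total = 2.222 + 12.02 + 0.06343 = 14.31 mrem/h.

14.3 mrem/h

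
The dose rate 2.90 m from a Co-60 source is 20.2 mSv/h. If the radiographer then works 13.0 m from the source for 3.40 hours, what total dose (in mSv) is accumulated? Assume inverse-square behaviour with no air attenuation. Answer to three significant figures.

By the inverse-square law, rate at 13.0 m:
(2.90/13.0)² = 0.04976, so 20.2 × 0.04976 = 1.005 mSv/h.
Dose = rate × time = 1.005 mSv/h × 3.400 h = 3.417 mSv.

3.42 mSv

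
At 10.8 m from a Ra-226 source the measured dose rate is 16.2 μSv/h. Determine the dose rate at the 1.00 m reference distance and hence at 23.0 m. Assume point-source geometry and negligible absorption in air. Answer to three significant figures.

By the inverse-square law,
At 1.00 m: (10.8/1.00)² = 116.6, so 16.2 × 116.6 = 1889 μSv/h
At 23.0 m: 1889 × (1.00/23.0)² = 1889 × 0.001890 = 3.570 μSv/h.

1890 μSv/h; 3.57 μSv/h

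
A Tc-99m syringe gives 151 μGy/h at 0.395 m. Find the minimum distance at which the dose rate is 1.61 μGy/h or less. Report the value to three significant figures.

3.83 m

By the inverse-square law, d₂ = d₁·√(I₁/I₂).
I₁/I₂ = 151/1.61 = 93.79, so d₂ = 0.395 × √93.79 = 3.825 m.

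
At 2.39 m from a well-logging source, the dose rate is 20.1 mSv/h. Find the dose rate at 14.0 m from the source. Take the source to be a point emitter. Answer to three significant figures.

Applying the 1/r² law, the rate at 14.0 m is
20.1 × (2.39/14.0)² = 20.1 × 0.02914 = 0.5857 mSv/h.

0.586 mSv/h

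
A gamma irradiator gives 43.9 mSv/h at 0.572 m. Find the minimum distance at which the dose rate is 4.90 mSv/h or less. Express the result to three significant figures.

1.71 m

By the inverse-square law, d₂ = d₁·√(I₁/I₂).
I₁/I₂ = 43.9/4.90 = 8.959, so d₂ = 0.572 × √8.959 = 1.712 m.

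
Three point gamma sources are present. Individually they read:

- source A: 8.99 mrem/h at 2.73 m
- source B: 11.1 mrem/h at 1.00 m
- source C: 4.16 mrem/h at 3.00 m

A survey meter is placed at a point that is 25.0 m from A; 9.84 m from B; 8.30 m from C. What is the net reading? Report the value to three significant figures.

0.765 mrem/h

By superposition, sum each source's inverse-square contribution:
A: 8.99 × (2.73/25.0)² = 0.1072 mrem/h
B: 11.1 × (1.00/9.84)² = 0.1146 mrem/h
C: 4.16 × (3.00/8.30)² = 0.5435 mrem/h
Total = 0.1072 + 0.1146 + 0.5435 = 0.7653 mrem/h.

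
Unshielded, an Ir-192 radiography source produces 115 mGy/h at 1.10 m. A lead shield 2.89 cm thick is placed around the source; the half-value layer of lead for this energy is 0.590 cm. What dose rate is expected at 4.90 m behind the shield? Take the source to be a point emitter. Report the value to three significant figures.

0.194 mGy/h

Distance alone: (1.10/4.90)² = 0.05040, so 115 × 0.05040 = 5.796 mGy/h.
Shield: 2.89/0.590 = 4.898 half-value layers → attenuation 2^(−4.898) = 0.03354.
Combined: 5.796 × 0.03354 = 0.1944 mGy/h.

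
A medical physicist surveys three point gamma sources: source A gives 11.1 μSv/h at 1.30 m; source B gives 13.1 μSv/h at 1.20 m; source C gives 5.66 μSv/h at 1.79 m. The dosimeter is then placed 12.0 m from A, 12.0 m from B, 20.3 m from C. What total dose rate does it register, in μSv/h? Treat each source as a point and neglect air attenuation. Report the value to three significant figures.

By superposition, sum each source's inverse-square contribution:
A: 11.1 × (1.30/12.0)² = 0.1303 μSv/h
B: 13.1 × (1.20/12.0)² = 0.1310 μSv/h
C: 5.66 × (1.79/20.3)² = 0.04401 μSv/h
Total = 0.1303 + 0.1310 + 0.04401 = 0.3053 μSv/h.

0.305 μSv/h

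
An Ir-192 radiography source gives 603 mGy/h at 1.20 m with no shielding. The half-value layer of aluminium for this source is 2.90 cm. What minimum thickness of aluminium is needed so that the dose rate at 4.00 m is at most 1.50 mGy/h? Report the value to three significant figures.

15.0 cm

At 4.00 m, distance alone gives 603 × (1.20/4.00)² = 603 × 0.09000 = 54.27 mGy/h.
Further attenuation needed: 54.27/1.50 = 36.18.
n = log₂(36.18) = 5.177 half-value layers.
Thickness = 5.177 × 2.90 cm = 15.01 cm.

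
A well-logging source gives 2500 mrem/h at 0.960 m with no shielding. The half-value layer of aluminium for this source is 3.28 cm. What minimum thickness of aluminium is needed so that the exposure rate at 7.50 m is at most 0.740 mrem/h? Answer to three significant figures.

19.0 cm

At 7.50 m, distance alone gives (0.960/7.50)² = 0.01638, so 2500 × 0.01638 = 40.95 mrem/h.
Further attenuation needed: 40.95/0.740 = 55.34.
n = log₂(55.34) = 5.790 half-value layers.
Thickness = 5.790 × 3.28 cm = 18.99 cm.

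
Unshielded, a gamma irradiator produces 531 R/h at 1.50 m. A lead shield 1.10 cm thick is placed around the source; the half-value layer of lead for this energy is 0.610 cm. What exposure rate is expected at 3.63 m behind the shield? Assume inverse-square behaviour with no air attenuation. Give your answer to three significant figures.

Distance alone: 531 × (1.50/3.63)² = 531 × 0.1708 = 90.69 R/h.
Shield: 1.10/0.610 = 1.803 half-value layers → attenuation 2^(−1.803) = 0.2866.
Combined: 90.69 × 0.2866 = 25.99 R/h.

26.0 R/h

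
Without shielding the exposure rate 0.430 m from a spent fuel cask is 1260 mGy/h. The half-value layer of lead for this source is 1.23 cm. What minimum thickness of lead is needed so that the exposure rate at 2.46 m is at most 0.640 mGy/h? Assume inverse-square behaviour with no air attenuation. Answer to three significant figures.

At 2.46 m, distance alone gives (0.430/2.46)² = 0.03055, so 1260 × 0.03055 = 38.49 mGy/h.
Further attenuation needed: 38.49/0.640 = 60.14.
n = log₂(60.14) = 5.910 half-value layers.
Thickness = 5.910 × 1.23 cm = 7.269 cm.

7.27 cm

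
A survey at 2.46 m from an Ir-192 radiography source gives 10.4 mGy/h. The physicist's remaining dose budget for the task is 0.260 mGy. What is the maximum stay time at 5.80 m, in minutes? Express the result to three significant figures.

8.34 min

Intensity scales as (d₁/d₂)², so rate at 5.80 m:
10.4 × (2.46/5.80)² = 10.4 × 0.1799 = 1.871 mGy/h.
Stay time = 0.260 mGy ÷ 1.871 mGy/h = 0.1390 h = 8.340 min.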